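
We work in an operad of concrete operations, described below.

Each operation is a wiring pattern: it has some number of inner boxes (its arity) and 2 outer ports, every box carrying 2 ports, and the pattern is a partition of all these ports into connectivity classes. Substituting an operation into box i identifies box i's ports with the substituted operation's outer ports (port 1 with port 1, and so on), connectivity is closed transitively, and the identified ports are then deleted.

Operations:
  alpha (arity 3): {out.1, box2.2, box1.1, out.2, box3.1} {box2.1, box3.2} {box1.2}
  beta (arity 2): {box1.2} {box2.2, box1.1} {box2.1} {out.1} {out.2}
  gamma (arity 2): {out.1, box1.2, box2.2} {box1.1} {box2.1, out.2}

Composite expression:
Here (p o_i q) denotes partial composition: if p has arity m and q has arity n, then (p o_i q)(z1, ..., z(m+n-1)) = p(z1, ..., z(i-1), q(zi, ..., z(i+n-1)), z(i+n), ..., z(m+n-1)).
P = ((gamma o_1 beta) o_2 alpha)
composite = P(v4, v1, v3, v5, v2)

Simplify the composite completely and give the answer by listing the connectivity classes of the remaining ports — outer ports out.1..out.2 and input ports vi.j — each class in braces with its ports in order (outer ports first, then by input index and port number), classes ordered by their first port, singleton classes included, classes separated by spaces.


{out.1, v2.2} {out.2, v2.1} {v1.1, v3.2, v4.1, v5.1} {v1.2} {v3.1, v5.2} {v4.2}

Substituting into gamma glues patterns; closure does the rest.
stage alpha: inputs (v1, v3, v5), connectivity {out.1, out.2, v1.1, v3.2, v5.1} {v1.2} {v3.1, v5.2}, out.j its boundary
stage beta: inputs (v4, v1, v3, v5), connectivity {out.1} {out.2} {v1.1, v3.2, v4.1, v5.1} {v1.2} {v3.1, v5.2} {v4.2}, out.j its boundary
stage gamma: inputs (v4, v1, v3, v5, v2), connectivity {out.1, v2.2} {out.2, v2.1} {v1.1, v3.2, v4.1, v5.1} {v1.2} {v3.1, v5.2} {v4.2}, out.j its boundary


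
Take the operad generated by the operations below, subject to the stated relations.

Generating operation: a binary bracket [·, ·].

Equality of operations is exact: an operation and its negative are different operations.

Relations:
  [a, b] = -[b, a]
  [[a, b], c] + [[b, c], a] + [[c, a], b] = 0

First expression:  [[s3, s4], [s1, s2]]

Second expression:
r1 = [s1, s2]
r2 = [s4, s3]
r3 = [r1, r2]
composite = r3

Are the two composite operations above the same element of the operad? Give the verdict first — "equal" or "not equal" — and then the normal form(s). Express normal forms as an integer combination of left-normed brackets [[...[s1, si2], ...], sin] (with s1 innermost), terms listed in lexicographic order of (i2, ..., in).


equal: each reduces to -[[[s1, s2], s3], s4] + [[[s1, s2], s4], s3]

The first expression reduces to -[[[s1, s2], s3], s4] + [[[s1, s2], s4], s3]
The second expression reduces to -[[[s1, s2], s3], s4] + [[[s1, s2], s4], s3]
Same normal form: equal.


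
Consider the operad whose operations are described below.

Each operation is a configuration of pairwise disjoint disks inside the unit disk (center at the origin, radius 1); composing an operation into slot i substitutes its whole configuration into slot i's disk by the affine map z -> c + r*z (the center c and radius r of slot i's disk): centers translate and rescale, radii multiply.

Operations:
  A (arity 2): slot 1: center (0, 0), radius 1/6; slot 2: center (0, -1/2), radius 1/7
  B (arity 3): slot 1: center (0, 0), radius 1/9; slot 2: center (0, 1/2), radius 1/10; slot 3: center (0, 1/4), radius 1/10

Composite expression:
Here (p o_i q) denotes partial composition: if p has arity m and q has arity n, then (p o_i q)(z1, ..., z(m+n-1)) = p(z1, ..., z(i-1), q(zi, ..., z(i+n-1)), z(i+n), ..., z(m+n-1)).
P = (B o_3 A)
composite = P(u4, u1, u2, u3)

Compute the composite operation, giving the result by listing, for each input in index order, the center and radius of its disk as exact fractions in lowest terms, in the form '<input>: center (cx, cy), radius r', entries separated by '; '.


u1: center (0, 1/2), radius 1/10; u2: center (0, 1/4), radius 1/60; u3: center (0, 1/5), radius 1/70; u4: center (0, 0), radius 1/9

Follow each u-input down from B: c' goes to c + r*c', radius to r*r'.
input u4: composing its 1 substitution step yields center (0, 0), radius 1/9
input u1: composing its 1 substitution step yields center (0, 1/2), radius 1/10
input u2: composing its 2 substitution steps yields center (0, 1/4), radius 1/60
input u3: composing its 2 substitution steps yields center (0, 1/5), radius 1/70


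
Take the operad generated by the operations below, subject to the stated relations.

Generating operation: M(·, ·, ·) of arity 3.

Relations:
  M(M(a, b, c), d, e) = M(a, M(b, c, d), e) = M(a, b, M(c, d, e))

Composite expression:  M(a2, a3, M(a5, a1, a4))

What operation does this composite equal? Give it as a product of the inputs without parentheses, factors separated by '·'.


Under associativity of M, the answer is the a's in reading order.
M(a5, a1, a4) unparenthesizes to a5 · a1 · a4
M(a2, a3, M(a5, a1, a4)) unparenthesizes to a2 · a3 · a5 · a1 · a4

a2 · a3 · a5 · a1 · a4


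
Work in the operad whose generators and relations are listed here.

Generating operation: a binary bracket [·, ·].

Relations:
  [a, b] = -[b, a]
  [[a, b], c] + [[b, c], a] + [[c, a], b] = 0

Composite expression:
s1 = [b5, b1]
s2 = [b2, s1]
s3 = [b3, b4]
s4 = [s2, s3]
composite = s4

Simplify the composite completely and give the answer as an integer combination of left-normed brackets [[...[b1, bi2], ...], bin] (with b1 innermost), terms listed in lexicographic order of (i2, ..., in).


Left-normed coefficients sit on the b1-initial expansion words.
Composite bracket: [[b2, [b5, b1]], [b3, b4]]
Under [a, b] = ab - ba we get 16 signed associative words (2^4 = 16).
Keep just the words that open with b1:
  b1b5b2b3b4 appears with sign +1, giving the term +[[[[b1, b5], b2], b3], b4]
  b1b5b2b4b3 appears with sign -1, giving the term -[[[[b1, b5], b2], b4], b3]

[[[[b1, b5], b2], b3], b4] - [[[[b1, b5], b2], b4], b3]


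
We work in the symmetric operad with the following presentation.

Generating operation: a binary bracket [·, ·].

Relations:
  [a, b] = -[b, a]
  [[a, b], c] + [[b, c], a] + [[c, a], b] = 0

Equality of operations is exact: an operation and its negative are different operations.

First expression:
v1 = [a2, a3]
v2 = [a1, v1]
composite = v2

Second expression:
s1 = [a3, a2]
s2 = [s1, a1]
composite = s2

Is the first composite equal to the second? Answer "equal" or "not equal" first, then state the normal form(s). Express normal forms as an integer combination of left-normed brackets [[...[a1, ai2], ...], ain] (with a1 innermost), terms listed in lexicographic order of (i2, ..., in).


equal — both sides give [[a1, a2], a3] - [[a1, a3], a2]

Normal form of the first expression: [[a1, a2], a3] - [[a1, a3], a2]
Normal form of the second expression: [[a1, a2], a3] - [[a1, a3], a2]
Identical normal forms: equal.


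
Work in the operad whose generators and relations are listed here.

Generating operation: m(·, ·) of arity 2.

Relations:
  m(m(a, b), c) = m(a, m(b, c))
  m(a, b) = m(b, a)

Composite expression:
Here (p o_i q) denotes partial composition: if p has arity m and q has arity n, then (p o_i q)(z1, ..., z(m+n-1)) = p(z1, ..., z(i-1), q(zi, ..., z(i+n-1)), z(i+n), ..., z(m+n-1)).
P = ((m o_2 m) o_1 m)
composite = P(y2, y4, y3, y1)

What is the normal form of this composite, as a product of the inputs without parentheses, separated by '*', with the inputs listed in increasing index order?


Reordering under m is free, so list the y-inputs canonically.
m(y2, y4) collapses to y2 * y4
m(y3, y1) collapses to y3 * y1
m(m(y2, y4), m(y3, y1)) collapses to y2 * y4 * y3 * y1
reordering the factors by index: y1 * y2 * y3 * y4

y1 * y2 * y3 * y4


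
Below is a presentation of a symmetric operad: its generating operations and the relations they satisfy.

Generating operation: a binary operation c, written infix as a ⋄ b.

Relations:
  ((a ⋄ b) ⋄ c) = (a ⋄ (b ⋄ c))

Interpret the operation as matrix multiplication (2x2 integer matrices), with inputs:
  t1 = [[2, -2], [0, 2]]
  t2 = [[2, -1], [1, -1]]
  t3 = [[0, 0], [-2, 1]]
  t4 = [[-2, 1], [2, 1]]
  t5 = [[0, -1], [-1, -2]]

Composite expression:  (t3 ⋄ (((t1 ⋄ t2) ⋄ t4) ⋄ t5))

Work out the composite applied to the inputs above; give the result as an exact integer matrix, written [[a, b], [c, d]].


[[0, 0], [4, 8]]


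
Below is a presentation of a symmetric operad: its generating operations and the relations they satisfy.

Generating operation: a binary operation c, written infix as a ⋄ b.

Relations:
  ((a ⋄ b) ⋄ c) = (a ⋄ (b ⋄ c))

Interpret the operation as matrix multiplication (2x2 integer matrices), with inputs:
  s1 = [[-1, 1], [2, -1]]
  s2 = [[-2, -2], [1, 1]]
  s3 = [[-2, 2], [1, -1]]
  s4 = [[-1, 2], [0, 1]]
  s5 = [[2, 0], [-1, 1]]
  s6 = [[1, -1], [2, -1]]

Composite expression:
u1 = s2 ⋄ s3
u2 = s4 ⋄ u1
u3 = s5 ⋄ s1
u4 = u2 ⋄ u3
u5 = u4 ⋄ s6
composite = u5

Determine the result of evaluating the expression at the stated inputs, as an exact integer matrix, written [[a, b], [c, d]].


(s2 ⋄ s3) = [[2, -2], [-1, 1]]
(s4 ⋄ (s2 ⋄ s3)) = [[-4, 4], [-1, 1]]
(s5 ⋄ s1) = [[-2, 2], [3, -2]]
((s4 ⋄ (s2 ⋄ s3)) ⋄ (s5 ⋄ s1)) = [[20, -16], [5, -4]]
(((s4 ⋄ (s2 ⋄ s3)) ⋄ (s5 ⋄ s1)) ⋄ s6) = [[-12, -4], [-3, -1]]

[[-12, -4], [-3, -1]]


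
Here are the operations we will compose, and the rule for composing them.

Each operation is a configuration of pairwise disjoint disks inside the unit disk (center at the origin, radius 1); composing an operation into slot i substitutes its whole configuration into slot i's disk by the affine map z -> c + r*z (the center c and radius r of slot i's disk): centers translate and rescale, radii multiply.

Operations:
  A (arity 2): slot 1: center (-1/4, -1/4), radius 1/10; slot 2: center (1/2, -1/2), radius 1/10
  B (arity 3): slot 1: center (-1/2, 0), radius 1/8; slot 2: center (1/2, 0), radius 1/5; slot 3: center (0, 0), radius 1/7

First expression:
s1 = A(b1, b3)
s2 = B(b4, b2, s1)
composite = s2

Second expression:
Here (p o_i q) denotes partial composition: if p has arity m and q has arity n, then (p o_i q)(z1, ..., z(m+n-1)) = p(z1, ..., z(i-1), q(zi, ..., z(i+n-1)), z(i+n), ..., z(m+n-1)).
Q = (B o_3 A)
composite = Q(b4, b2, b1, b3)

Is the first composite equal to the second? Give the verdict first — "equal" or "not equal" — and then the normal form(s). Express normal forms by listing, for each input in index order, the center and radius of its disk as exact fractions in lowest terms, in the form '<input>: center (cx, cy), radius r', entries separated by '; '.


equal; the common form is b1: center (-1/28, -1/28), radius 1/70; b2: center (1/2, 0), radius 1/5; b3: center (1/14, -1/14), radius 1/70; b4: center (-1/2, 0), radius 1/8


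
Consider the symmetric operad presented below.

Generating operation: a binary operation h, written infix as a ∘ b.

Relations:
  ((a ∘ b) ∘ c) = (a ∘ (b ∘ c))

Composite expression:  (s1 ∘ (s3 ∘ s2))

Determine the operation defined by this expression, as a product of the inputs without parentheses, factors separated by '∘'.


s1 ∘ s3 ∘ s2

Every regrouping of h is equal, so read the s-inputs in written order.
(s3 ∘ s2) flattens to s3 ∘ s2
(s1 ∘ (s3 ∘ s2)) flattens to s1 ∘ s3 ∘ s2


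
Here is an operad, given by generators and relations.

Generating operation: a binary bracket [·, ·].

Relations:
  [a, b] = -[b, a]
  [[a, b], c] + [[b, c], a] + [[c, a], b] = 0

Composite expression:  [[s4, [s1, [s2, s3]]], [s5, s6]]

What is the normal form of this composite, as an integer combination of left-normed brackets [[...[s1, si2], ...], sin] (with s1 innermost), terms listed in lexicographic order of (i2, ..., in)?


-[[[[[s1, s2], s3], s4], s5], s6] + [[[[[s1, s2], s3], s4], s6], s5] + [[[[[s1, s3], s2], s4], s5], s6] - [[[[[s1, s3], s2], s4], s6], s5]

Expand each bracket as ab - ba; the s1-initial words give the coefficients.
Composite bracket: [[s4, [s1, [s2, s3]]], [s5, s6]]
Applying ab - ba throughout gives 32 signed words (2^5 = 32).
The s1-initial words carry the normal form:
  the word s1s2s3s4s5s6 carries sign -1 and contributes -[[[[[s1, s2], s3], s4], s5], s6]
  the word s1s2s3s4s6s5 carries sign +1 and contributes +[[[[[s1, s2], s3], s4], s6], s5]
  the word s1s3s2s4s5s6 carries sign +1 and contributes +[[[[[s1, s3], s2], s4], s5], s6]
  the word s1s3s2s4s6s5 carries sign -1 and contributes -[[[[[s1, s3], s2], s4], s6], s5]


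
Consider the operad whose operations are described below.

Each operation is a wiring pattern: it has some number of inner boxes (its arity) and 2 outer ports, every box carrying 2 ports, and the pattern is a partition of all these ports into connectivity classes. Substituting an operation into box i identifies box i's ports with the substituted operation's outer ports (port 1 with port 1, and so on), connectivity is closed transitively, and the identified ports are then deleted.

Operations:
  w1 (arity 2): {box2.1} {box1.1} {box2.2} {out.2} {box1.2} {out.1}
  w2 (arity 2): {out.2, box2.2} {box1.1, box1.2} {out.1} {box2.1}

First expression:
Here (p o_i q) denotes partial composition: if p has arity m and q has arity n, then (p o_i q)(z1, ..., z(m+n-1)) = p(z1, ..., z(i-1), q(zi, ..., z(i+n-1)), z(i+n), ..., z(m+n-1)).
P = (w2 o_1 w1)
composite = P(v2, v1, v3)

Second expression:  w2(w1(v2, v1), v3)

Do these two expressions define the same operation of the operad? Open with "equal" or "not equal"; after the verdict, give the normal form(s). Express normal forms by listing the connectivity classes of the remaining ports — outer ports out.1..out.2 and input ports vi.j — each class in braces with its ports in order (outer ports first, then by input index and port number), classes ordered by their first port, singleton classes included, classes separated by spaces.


equal — both sides give {out.1} {out.2, v3.2} {v1.1} {v1.2} {v2.1} {v2.2} {v3.1}

The first expression reduces to {out.1} {out.2, v3.2} {v1.1} {v1.2} {v2.1} {v2.2} {v3.1}
The second expression reduces to {out.1} {out.2, v3.2} {v1.1} {v1.2} {v2.1} {v2.2} {v3.1}
One common form — equal.


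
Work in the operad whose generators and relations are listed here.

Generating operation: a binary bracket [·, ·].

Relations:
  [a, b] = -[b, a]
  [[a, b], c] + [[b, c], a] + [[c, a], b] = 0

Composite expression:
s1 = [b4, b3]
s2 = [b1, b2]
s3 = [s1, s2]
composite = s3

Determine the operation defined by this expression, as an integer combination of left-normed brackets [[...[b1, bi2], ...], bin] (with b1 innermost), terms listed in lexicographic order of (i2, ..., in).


Left-normed coefficients sit on the b1-initial expansion words.
Composite bracket: [[b4, b3], [b1, b2]]
The bracket unfolds into 8 signed words via [a, b] = ab - ba (2^3 = 8).
Only words starting with b1 matter:
  the word b1b2b3b4 carries sign +1 and contributes +[[[b1, b2], b3], b4]
  the word b1b2b4b3 carries sign -1 and contributes -[[[b1, b2], b4], b3]

[[[b1, b2], b3], b4] - [[[b1, b2], b4], b3]


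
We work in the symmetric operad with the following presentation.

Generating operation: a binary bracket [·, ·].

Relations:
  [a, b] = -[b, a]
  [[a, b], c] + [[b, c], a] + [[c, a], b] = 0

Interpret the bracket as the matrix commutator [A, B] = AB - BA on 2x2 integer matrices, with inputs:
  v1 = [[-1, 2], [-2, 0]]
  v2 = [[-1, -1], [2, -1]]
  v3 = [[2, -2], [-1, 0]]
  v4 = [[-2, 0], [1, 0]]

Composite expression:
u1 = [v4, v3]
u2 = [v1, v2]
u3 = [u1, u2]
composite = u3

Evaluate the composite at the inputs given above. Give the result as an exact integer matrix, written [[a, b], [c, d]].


[[8, -12], [-8, -8]]

[v4, v3] = [[2, 4], [0, -2]]
[v1, v2] = [[2, 1], [2, -2]]
[[v4, v3], [v1, v2]] = [[8, -12], [-8, -8]]


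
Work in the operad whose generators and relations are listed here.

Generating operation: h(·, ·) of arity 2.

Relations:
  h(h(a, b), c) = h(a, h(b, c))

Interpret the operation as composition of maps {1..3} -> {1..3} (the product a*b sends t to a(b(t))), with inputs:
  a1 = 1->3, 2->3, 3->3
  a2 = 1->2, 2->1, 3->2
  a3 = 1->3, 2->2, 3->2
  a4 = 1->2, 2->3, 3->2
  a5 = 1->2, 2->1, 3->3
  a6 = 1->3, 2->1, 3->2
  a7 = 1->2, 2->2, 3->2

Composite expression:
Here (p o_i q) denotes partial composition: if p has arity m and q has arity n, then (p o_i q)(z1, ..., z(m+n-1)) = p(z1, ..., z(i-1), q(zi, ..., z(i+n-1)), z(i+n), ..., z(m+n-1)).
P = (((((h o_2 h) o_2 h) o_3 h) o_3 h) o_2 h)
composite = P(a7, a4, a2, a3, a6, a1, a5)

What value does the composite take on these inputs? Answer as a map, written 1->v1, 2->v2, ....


1->2, 2->2, 3->2

h(a4, a2) = 1->3, 2->2, 3->3
h(a3, a6) = 1->2, 2->3, 3->2
h(h(a3, a6), a1) = 1->2, 2->2, 3->2
h(h(a4, a2), h(h(a3, a6), a1)) = 1->2, 2->2, 3->2
h(h(h(a4, a2), h(h(a3, a6), a1)), a5) = 1->2, 2->2, 3->2
h(a7, h(h(h(a4, a2), h(h(a3, a6), a1)), a5)) = 1->2, 2->2, 3->2


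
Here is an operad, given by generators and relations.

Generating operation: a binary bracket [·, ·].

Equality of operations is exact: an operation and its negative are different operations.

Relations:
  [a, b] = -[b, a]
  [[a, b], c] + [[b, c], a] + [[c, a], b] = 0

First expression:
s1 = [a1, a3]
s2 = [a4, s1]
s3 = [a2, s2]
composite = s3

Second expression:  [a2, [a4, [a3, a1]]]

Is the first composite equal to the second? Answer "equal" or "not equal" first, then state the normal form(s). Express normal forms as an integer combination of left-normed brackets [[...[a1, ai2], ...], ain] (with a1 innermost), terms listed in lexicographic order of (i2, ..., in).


Normal form of the first expression: [[[a1, a3], a4], a2]
Normal form of the second expression: -[[[a1, a3], a4], a2]
The forms do not match — not equal.

not equal — first [[[a1, a3], a4], a2], second -[[[a1, a3], a4], a2]


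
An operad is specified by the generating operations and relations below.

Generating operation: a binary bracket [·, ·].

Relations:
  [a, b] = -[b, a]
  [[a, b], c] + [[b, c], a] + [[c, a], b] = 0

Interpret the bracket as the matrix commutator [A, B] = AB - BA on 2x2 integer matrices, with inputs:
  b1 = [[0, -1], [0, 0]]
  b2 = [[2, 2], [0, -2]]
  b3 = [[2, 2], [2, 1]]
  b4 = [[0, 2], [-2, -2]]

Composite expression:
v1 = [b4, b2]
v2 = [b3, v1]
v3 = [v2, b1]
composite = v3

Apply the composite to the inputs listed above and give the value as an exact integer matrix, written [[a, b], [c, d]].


[[24, 16], [0, -24]]

[b4, b2] = [[4, -4], [-8, -4]]
[b3, [b4, b2]] = [[-8, -20], [24, 8]]
[[b3, [b4, b2]], b1] = [[24, 16], [0, -24]]


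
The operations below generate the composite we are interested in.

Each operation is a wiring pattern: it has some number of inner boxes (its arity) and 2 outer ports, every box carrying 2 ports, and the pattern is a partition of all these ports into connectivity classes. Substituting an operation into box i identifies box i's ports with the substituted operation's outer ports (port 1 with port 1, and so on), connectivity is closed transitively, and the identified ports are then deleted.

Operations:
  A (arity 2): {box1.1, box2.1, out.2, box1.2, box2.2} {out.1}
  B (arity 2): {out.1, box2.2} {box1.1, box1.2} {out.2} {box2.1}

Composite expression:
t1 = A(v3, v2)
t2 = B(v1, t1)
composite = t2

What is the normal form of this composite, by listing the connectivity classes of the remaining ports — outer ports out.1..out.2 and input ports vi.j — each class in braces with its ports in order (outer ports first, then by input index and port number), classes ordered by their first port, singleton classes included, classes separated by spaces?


{out.1, v2.1, v2.2, v3.1, v3.2} {out.2} {v1.1, v1.2}

Substituting into B glues patterns; closure does the rest.
A over (v3, v2) gives {out.1} {out.2, v2.1, v2.2, v3.1, v3.2}, out.j being that stage's outer ports
B over (v1, v3, v2) gives {out.1, v2.1, v2.2, v3.1, v3.2} {out.2} {v1.1, v1.2}, out.j being that stage's outer ports


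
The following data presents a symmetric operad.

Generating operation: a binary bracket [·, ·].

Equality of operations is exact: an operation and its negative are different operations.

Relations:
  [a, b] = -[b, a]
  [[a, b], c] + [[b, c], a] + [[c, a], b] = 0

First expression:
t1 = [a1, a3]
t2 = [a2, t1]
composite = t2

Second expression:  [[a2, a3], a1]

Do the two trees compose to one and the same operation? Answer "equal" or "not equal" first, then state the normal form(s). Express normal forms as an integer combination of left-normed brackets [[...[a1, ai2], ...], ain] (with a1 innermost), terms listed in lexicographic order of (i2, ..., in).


not equal: they reduce to -[[a1, a3], a2] and -[[a1, a2], a3] + [[a1, a3], a2]

The first expression reduces to -[[a1, a3], a2]
The second expression reduces to -[[a1, a2], a3] + [[a1, a3], a2]
Distinct normal forms: not equal.


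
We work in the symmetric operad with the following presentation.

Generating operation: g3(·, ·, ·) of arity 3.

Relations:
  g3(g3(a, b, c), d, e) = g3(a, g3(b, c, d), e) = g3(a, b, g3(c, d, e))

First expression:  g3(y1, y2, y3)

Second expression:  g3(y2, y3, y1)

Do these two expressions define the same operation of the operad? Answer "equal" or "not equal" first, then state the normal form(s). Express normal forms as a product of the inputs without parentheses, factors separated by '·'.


not equal; the first gives y1 · y2 · y3 and the second y2 · y3 · y1


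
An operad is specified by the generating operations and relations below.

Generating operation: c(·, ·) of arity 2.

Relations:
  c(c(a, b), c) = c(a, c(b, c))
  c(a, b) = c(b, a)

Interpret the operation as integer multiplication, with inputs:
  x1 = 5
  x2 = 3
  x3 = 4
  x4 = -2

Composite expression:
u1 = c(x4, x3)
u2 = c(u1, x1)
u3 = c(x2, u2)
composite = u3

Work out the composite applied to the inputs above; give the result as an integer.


c(x4, x3) = -8
c(c(x4, x3), x1) = -40
c(x2, c(c(x4, x3), x1)) = -120

-120


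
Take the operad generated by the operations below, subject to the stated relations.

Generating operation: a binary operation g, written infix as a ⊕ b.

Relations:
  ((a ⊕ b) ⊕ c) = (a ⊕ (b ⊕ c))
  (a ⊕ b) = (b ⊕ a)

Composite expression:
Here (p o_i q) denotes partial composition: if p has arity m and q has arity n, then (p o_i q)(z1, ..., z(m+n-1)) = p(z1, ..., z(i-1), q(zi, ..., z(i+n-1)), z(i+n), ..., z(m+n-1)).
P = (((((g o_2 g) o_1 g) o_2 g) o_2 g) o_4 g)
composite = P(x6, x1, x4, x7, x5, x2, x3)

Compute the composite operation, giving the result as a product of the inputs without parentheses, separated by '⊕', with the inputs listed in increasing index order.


x1 ⊕ x2 ⊕ x3 ⊕ x4 ⊕ x5 ⊕ x6 ⊕ x7

Shape and order are irrelevant to g; the x-input set decides.
(x1 ⊕ x4) linearizes to x1 ⊕ x4
(x7 ⊕ x5) linearizes to x7 ⊕ x5
((x1 ⊕ x4) ⊕ (x7 ⊕ x5)) linearizes to x1 ⊕ x4 ⊕ x7 ⊕ x5
(x6 ⊕ ((x1 ⊕ x4) ⊕ (x7 ⊕ x5))) linearizes to x6 ⊕ x1 ⊕ x4 ⊕ x7 ⊕ x5
(x2 ⊕ x3) linearizes to x2 ⊕ x3
((x6 ⊕ ((x1 ⊕ x4) ⊕ (x7 ⊕ x5))) ⊕ (x2 ⊕ x3)) linearizes to x6 ⊕ x1 ⊕ x4 ⊕ x7 ⊕ x5 ⊕ x2 ⊕ x3
reordering the factors by index: x1 ⊕ x2 ⊕ x3 ⊕ x4 ⊕ x5 ⊕ x6 ⊕ x7


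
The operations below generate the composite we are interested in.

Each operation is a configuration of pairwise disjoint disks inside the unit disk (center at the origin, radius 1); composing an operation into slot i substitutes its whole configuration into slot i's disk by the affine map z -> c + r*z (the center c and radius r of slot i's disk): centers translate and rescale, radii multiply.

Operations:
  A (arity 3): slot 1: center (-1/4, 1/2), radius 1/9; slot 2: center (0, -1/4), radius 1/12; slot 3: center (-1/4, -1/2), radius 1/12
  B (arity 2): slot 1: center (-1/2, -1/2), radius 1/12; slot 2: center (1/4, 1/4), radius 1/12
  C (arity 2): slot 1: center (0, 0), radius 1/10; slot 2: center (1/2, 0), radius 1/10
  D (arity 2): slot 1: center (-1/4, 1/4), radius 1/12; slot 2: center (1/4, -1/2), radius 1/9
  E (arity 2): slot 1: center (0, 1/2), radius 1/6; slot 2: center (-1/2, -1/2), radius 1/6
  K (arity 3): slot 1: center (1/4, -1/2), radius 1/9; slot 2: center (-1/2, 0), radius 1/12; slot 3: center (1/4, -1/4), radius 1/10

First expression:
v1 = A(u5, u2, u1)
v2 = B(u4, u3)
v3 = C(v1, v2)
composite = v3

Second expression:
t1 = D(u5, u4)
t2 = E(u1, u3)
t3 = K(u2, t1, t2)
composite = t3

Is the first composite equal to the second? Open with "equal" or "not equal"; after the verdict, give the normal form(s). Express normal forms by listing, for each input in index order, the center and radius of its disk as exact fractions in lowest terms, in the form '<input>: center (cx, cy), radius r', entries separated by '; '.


not equal: they reduce to u1: center (-1/40, -1/20), radius 1/120; u2: center (0, -1/40), radius 1/120; u3: center (21/40, 1/40), radius 1/120; u4: center (9/20, -1/20), radius 1/120; u5: center (-1/40, 1/20), radius 1/90 and u1: center (1/4, -1/5), radius 1/60; u2: center (1/4, -1/2), radius 1/9; u3: center (1/5, -3/10), radius 1/60; u4: center (-23/48, -1/24), radius 1/108; u5: center (-25/48, 1/48), radius 1/144

The first expression, normalized: u1: center (-1/40, -1/20), radius 1/120; u2: center (0, -1/40), radius 1/120; u3: center (21/40, 1/40), radius 1/120; u4: center (9/20, -1/20), radius 1/120; u5: center (-1/40, 1/20), radius 1/90
The second expression, normalized: u1: center (1/4, -1/5), radius 1/60; u2: center (1/4, -1/2), radius 1/9; u3: center (1/5, -3/10), radius 1/60; u4: center (-23/48, -1/24), radius 1/108; u5: center (-25/48, 1/48), radius 1/144
Different reductions; not equal.


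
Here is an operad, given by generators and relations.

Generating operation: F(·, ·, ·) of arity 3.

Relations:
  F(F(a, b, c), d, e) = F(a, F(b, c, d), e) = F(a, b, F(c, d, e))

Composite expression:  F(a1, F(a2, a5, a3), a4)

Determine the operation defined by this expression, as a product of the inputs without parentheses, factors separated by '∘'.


a1 ∘ a2 ∘ a5 ∘ a3 ∘ a4

Associativity of F dissolves the nesting; only the a-input order survives.
F(a2, a5, a3) reduces to a2 ∘ a5 ∘ a3
F(a1, F(a2, a5, a3), a4) reduces to a1 ∘ a2 ∘ a5 ∘ a3 ∘ a4


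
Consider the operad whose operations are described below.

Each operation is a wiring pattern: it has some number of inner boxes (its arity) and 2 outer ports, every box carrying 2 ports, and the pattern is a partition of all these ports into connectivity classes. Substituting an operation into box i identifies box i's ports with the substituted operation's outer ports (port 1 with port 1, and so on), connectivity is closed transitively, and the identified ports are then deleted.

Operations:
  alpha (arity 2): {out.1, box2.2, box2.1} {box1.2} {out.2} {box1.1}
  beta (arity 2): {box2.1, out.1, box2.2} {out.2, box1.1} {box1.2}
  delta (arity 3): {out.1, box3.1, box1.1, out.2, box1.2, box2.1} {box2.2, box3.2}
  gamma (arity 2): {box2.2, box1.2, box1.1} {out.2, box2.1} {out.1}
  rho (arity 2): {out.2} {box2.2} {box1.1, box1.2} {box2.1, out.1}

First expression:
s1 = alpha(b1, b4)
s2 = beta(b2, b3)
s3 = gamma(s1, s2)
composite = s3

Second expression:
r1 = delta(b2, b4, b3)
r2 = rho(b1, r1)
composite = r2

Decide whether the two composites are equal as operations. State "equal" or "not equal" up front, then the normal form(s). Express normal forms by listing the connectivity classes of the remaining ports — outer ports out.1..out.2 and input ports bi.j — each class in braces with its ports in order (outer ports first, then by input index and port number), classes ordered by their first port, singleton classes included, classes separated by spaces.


not equal: they reduce to {out.1} {out.2, b3.1, b3.2} {b1.1} {b1.2} {b2.1, b4.1, b4.2} {b2.2} and {out.1, b2.1, b2.2, b3.1, b4.1} {out.2} {b1.1, b1.2} {b3.2, b4.2}


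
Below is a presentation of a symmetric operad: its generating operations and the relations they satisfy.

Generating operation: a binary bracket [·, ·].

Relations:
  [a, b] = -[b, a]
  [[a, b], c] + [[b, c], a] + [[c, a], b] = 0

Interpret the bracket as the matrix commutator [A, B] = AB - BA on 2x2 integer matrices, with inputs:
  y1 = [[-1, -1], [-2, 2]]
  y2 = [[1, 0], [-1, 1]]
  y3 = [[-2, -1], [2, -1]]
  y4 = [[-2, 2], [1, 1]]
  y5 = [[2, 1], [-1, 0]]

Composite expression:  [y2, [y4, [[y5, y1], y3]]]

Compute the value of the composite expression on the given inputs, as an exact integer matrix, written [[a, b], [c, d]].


[y5, y1] = [[-3, 1], [7, 3]]
[[y5, y1], y3] = [[9, 7], [5, -9]]
[y4, [[y5, y1], y3]] = [[3, -57], [33, -3]]
[y2, [y4, [[y5, y1], y3]]] = [[-57, 0], [-6, 57]]

[[-57, 0], [-6, 57]]


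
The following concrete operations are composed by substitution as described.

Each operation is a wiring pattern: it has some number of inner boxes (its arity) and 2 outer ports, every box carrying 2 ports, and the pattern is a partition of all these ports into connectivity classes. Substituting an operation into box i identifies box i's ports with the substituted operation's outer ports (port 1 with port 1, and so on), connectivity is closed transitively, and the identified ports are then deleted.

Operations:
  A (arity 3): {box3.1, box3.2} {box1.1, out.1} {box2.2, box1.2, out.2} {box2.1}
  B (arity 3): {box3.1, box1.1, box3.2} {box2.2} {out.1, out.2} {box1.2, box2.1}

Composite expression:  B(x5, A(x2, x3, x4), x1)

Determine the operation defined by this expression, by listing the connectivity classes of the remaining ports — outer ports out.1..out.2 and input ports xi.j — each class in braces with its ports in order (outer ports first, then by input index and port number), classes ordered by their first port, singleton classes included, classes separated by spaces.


{out.1, out.2} {x1.1, x1.2, x5.1} {x2.1, x5.2} {x2.2, x3.2} {x3.1} {x4.1, x4.2}

Reachability decides: close wires over B-identified ports.
the subtree at A composes to {out.1, x2.1} {out.2, x2.2, x3.2} {x3.1} {x4.1, x4.2} on (x2, x3, x4); out.j = own outer ports
the subtree at B composes to {out.1, out.2} {x1.1, x1.2, x5.1} {x2.1, x5.2} {x2.2, x3.2} {x3.1} {x4.1, x4.2} on (x5, x2, x3, x4, x1); out.j = own outer ports


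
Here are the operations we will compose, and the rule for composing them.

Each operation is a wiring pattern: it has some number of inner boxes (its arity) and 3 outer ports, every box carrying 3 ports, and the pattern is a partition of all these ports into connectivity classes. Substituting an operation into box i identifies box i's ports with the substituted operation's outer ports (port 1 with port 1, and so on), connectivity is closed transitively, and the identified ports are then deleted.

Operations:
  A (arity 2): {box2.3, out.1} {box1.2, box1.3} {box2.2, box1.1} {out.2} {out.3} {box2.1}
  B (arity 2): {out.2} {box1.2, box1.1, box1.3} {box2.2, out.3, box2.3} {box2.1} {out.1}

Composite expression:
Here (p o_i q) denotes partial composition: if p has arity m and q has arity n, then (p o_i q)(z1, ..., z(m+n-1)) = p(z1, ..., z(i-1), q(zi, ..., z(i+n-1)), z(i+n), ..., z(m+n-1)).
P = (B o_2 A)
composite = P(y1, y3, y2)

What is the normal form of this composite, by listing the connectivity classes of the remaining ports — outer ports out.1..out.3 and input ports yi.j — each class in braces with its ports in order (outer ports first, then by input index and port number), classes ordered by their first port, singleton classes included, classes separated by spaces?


{out.1} {out.2} {out.3} {y1.1, y1.2, y1.3} {y2.1} {y2.2, y3.1} {y2.3} {y3.2, y3.3}

Substituting into B glues patterns; closure does the rest.
the subtree at A composes to {out.1, y2.3} {out.2} {out.3} {y2.1} {y2.2, y3.1} {y3.2, y3.3} on (y3, y2); out.j = own outer ports
the subtree at B composes to {out.1} {out.2} {out.3} {y1.1, y1.2, y1.3} {y2.1} {y2.2, y3.1} {y2.3} {y3.2, y3.3} on (y1, y3, y2); out.j = own outer ports


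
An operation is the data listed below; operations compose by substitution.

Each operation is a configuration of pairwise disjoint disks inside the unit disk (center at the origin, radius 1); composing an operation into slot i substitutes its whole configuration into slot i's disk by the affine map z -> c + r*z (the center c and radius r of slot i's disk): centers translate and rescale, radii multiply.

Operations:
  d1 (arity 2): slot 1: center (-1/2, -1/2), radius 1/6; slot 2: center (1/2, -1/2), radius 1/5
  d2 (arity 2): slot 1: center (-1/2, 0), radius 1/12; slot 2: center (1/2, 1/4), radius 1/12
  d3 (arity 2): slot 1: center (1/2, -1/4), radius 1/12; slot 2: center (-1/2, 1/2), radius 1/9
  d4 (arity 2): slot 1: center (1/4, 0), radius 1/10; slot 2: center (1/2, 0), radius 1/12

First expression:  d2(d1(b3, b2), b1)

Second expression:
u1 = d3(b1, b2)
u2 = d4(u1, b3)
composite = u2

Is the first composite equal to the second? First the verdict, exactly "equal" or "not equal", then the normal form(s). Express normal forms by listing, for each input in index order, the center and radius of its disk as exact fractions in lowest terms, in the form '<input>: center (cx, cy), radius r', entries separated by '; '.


not equal; the first gives b1: center (1/2, 1/4), radius 1/12; b2: center (-11/24, -1/24), radius 1/60; b3: center (-13/24, -1/24), radius 1/72 and the second b1: center (3/10, -1/40), radius 1/120; b2: center (1/5, 1/20), radius 1/90; b3: center (1/2, 0), radius 1/12

Reducing the first expression gives b1: center (1/2, 1/4), radius 1/12; b2: center (-11/24, -1/24), radius 1/60; b3: center (-13/24, -1/24), radius 1/72
Reducing the second expression gives b1: center (3/10, -1/40), radius 1/120; b2: center (1/5, 1/20), radius 1/90; b3: center (1/2, 0), radius 1/12
No match — not equal.


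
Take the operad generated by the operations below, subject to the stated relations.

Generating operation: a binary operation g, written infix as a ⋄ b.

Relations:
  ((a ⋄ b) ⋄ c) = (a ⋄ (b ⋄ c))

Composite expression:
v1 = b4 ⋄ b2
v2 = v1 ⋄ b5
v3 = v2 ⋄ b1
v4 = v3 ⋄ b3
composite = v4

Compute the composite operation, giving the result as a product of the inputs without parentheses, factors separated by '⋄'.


b4 ⋄ b2 ⋄ b5 ⋄ b1 ⋄ b3

Associativity of g dissolves the nesting; only the b-input order survives.
(b4 ⋄ b2) unparenthesizes to b4 ⋄ b2
((b4 ⋄ b2) ⋄ b5) unparenthesizes to b4 ⋄ b2 ⋄ b5
(((b4 ⋄ b2) ⋄ b5) ⋄ b1) unparenthesizes to b4 ⋄ b2 ⋄ b5 ⋄ b1
((((b4 ⋄ b2) ⋄ b5) ⋄ b1) ⋄ b3) unparenthesizes to b4 ⋄ b2 ⋄ b5 ⋄ b1 ⋄ b3


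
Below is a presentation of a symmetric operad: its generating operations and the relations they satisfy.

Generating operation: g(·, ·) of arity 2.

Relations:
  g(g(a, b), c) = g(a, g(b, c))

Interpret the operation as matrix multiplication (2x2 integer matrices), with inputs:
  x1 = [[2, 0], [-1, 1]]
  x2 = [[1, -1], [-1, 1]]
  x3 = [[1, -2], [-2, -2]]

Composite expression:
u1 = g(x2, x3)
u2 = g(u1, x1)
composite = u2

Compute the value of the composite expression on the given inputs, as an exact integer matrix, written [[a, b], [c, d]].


[[6, 0], [-6, 0]]

g(x2, x3) = [[3, 0], [-3, 0]]
g(g(x2, x3), x1) = [[6, 0], [-6, 0]]


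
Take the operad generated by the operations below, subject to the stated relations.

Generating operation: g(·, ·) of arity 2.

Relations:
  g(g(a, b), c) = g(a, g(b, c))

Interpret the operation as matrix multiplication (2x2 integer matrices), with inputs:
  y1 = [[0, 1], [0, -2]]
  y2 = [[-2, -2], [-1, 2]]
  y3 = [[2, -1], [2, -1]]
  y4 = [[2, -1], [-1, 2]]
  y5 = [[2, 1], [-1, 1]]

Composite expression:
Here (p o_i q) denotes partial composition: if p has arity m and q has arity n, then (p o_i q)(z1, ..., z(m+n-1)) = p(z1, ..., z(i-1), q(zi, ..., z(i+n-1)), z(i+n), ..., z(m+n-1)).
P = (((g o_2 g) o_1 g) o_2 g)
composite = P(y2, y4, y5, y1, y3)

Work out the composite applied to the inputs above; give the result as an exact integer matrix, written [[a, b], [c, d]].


g(y4, y5) = [[5, 1], [-4, 1]]
g(y2, g(y4, y5)) = [[-2, -4], [-13, 1]]
g(y1, y3) = [[2, -1], [-4, 2]]
g(g(y2, g(y4, y5)), g(y1, y3)) = [[12, -6], [-30, 15]]

[[12, -6], [-30, 15]]


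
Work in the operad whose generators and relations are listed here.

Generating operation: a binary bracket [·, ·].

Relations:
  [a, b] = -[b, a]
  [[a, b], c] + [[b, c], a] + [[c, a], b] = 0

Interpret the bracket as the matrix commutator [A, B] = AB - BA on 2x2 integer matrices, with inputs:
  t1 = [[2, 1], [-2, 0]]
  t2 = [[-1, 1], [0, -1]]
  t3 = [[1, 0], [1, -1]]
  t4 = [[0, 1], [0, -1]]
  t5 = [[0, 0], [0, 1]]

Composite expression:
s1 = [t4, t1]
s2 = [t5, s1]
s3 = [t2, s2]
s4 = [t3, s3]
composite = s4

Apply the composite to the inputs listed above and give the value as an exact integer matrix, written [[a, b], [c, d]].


[[0, 0], [4, 0]]


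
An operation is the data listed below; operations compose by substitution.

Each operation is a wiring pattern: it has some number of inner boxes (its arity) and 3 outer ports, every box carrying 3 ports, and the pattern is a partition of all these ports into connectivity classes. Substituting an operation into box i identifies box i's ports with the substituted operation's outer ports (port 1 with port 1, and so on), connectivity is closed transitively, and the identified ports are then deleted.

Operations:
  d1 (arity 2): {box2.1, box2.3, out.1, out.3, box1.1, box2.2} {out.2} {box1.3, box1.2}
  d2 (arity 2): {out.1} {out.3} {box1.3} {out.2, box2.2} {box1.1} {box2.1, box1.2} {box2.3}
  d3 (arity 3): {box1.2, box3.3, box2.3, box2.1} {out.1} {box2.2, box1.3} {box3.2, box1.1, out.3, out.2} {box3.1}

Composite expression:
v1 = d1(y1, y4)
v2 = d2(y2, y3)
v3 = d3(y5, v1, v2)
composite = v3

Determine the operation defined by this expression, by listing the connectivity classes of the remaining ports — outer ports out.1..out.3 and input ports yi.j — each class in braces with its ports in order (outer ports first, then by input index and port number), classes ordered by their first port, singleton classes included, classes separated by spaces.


{out.1} {out.2, out.3, y3.2, y5.1} {y1.1, y4.1, y4.2, y4.3, y5.2} {y1.2, y1.3} {y2.1} {y2.2, y3.1} {y2.3} {y3.3} {y5.3}


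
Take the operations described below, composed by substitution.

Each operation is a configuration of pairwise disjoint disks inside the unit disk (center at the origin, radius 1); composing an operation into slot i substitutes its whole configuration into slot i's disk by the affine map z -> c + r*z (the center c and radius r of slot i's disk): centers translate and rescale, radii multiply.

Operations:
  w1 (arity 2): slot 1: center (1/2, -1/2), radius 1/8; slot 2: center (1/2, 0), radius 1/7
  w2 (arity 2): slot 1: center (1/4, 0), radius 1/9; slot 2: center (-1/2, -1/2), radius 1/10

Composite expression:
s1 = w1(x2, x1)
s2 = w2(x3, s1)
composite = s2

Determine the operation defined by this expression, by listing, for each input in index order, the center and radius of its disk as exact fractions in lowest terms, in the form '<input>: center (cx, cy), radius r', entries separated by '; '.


x1: center (-9/20, -1/2), radius 1/70; x2: center (-9/20, -11/20), radius 1/80; x3: center (1/4, 0), radius 1/9


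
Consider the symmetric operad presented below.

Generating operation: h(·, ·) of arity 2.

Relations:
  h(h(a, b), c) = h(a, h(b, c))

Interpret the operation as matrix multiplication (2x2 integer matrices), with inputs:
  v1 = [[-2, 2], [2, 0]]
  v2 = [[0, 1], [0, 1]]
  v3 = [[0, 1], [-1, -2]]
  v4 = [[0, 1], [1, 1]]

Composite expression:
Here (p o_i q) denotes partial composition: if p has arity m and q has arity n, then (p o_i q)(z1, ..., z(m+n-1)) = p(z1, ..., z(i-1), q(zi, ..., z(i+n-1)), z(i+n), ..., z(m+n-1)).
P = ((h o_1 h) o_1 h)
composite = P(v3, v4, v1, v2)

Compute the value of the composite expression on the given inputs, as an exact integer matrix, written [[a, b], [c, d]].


[[0, 2], [0, -6]]

h(v3, v4) = [[1, 1], [-2, -3]]
h(h(v3, v4), v1) = [[0, 2], [-2, -4]]
h(h(h(v3, v4), v1), v2) = [[0, 2], [0, -6]]


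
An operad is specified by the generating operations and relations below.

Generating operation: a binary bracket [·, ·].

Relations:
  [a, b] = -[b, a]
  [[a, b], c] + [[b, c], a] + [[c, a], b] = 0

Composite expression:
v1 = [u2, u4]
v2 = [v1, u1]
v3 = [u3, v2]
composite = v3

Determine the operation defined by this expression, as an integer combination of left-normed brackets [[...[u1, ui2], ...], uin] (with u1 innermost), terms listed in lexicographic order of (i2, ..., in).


[[[u1, u2], u4], u3] - [[[u1, u4], u2], u3]

Left-normed coefficients sit on the u1-initial expansion words.
Composite bracket: [u3, [[u2, u4], u1]]
Expanding via [a, b] = ab - ba: 8 signed words (2^3 = 8).
Coefficients come from the u1-initial words:
  the word u1u2u4u3 carries sign +1 and contributes +[[[u1, u2], u4], u3]
  the word u1u4u2u3 carries sign -1 and contributes -[[[u1, u4], u2], u3]
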